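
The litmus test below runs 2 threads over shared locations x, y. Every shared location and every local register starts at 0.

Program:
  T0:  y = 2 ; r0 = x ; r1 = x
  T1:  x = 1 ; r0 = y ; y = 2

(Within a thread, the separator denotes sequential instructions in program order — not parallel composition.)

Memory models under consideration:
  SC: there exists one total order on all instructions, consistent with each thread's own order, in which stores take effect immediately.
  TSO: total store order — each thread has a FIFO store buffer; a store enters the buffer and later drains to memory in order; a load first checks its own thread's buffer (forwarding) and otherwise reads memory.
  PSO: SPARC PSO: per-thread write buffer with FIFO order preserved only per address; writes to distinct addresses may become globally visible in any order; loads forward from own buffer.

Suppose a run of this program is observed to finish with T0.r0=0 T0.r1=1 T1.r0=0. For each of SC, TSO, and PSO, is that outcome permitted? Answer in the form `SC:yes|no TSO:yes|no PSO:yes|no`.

SC:no TSO:yes PSO:yes

outcome vector order: (T0.r0,T0.r1,T1.r0)
[SC] allowed = {(0,0,2) (0,1,2) (1,1,0) (1,1,2)}
[TSO] allowed = {(0,0,0) (0,0,2) (0,1,0) (0,1,2) (1,1,0) (1,1,2)}
[PSO] allowed = {(0,0,0) (0,0,2) (0,1,0) (0,1,2) (1,1,0) (1,1,2)}
target (0,1,0) ∈ {TSO,PSO}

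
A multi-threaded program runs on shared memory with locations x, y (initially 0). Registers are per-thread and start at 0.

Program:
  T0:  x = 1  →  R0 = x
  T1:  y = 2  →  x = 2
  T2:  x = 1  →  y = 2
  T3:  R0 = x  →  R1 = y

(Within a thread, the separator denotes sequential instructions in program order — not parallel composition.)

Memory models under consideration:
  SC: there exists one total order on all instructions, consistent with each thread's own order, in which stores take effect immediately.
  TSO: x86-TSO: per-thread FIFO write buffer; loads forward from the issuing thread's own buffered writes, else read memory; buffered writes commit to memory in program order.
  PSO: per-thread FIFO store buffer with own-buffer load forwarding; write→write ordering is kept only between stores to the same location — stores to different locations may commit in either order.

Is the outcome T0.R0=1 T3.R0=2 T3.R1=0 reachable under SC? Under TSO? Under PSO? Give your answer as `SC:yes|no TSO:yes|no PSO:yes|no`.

SC:no TSO:no PSO:yes

outcome vector order: (T0.R0,T3.R0,T3.R1)
SC: 10 outcomes — {<1 0 0>, <1 0 2>, <1 1 0>, <1 1 2>, <1 2 2>, <2 0 0>, <2 0 2>, <2 1 0>, <2 1 2>, <2 2 2>}
TSO: 10 outcomes — {<1 0 0>, <1 0 2>, <1 1 0>, <1 1 2>, <1 2 2>, <2 0 0>, <2 0 2>, <2 1 0>, <2 1 2>, <2 2 2>}
PSO: 12 outcomes — {<1 0 0>, <1 0 2>, <1 1 0>, <1 1 2>, <1 2 0>, <1 2 2>, <2 0 0>, <2 0 2>, <2 1 0>, <2 1 2>, <2 2 0>, <2 2 2>}
target <1 2 0> ∈ {PSO}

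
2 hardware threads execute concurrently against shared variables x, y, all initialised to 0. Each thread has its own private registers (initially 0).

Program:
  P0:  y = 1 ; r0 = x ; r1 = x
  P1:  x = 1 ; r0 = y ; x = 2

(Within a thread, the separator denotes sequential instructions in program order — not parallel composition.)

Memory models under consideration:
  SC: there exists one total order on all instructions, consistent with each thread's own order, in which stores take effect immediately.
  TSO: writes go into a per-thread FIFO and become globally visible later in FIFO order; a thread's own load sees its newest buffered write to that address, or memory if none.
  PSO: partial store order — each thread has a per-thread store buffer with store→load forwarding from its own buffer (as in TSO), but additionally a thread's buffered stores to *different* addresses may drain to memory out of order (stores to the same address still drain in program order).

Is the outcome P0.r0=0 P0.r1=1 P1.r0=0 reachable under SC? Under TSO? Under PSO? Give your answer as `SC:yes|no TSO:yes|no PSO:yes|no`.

SC:no TSO:yes PSO:yes

outcome vector order: (P0.r0,P0.r1,P1.r0)
SC: 9 outcomes — {001; 011; 021; 110; 111; 120; 121; 220; 221}
TSO: 12 outcomes — {000; 001; 010; 011; 020; 021; 110; 111; 120; 121; 220; 221}
PSO: 12 outcomes — {000; 001; 010; 011; 020; 021; 110; 111; 120; 121; 220; 221}
target 010 ∈ {TSO,PSO}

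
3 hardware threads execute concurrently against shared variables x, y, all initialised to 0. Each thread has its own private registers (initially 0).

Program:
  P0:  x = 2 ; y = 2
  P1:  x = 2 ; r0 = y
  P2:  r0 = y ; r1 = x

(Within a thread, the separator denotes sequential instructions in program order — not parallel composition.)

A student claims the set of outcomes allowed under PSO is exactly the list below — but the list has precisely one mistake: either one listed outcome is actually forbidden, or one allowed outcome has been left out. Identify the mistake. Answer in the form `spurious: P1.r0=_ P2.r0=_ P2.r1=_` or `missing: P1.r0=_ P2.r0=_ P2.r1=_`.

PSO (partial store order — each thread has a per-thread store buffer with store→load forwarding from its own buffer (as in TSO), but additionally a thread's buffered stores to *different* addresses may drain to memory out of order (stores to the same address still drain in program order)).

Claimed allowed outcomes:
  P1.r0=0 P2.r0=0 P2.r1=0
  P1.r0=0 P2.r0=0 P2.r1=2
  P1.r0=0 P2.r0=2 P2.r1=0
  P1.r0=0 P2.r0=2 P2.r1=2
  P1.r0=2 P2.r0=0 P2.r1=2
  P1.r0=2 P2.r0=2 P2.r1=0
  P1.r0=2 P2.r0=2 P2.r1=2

missing: P1.r0=2 P2.r0=0 P2.r1=0

outcome vector order: (P1.r0,P2.r0,P2.r1)
PSO (8): <0 0 0>; <0 0 2>; <0 2 0>; <0 2 2>; <2 0 0>; <2 0 2>; <2 2 0>; <2 2 2>
PSO∖claimed = {<2 0 0>}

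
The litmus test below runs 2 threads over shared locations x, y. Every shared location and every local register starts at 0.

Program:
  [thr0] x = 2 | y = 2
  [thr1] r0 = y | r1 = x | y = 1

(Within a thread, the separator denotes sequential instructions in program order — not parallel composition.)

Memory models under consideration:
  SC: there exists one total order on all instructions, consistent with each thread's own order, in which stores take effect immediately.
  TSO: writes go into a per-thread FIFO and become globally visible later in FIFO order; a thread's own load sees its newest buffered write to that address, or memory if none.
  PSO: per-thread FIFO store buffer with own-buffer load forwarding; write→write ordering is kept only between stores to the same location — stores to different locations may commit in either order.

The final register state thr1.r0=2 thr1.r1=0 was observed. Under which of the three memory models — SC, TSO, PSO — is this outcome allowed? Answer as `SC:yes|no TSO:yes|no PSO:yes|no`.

outcome vector order: (thr1.r0,thr1.r1)
SC (3): (0,0) (0,2) (2,2)
TSO (3): (0,0) (0,2) (2,2)
PSO (4): (0,0) (0,2) (2,0) (2,2)
target (2,0) ∈ {PSO}

SC:no TSO:no PSO:yes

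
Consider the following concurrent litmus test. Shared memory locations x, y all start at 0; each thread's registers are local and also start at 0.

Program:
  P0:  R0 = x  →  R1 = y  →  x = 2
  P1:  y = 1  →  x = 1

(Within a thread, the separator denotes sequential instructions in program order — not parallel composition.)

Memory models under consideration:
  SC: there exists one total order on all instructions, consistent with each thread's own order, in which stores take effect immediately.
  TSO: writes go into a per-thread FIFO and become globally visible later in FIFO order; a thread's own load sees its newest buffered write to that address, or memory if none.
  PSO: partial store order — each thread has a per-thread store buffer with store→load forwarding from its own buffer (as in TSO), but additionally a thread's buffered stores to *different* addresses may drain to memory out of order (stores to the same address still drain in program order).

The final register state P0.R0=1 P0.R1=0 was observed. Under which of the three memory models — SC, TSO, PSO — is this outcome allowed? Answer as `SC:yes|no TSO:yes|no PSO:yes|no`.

outcome vector order: (P0.R0,P0.R1)
SC (3): <0 0> <0 1> <1 1>
TSO (3): <0 0> <0 1> <1 1>
PSO (4): <0 0> <0 1> <1 0> <1 1>
target <1 0> ∈ {PSO}

SC:no TSO:no PSO:yes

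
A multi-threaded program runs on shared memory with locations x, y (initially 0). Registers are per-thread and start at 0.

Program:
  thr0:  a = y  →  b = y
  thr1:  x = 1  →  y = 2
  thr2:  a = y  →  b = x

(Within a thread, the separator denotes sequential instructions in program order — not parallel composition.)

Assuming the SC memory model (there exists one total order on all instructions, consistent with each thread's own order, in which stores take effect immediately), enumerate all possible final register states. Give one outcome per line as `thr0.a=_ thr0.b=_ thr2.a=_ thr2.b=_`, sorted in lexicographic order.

outcome vector order: (thr0.a,thr0.b,thr2.a,thr2.b)
|SC outcomes| = 9

thr0.a=0 thr0.b=0 thr2.a=0 thr2.b=0
thr0.a=0 thr0.b=0 thr2.a=0 thr2.b=1
thr0.a=0 thr0.b=0 thr2.a=2 thr2.b=1
thr0.a=0 thr0.b=2 thr2.a=0 thr2.b=0
thr0.a=0 thr0.b=2 thr2.a=0 thr2.b=1
thr0.a=0 thr0.b=2 thr2.a=2 thr2.b=1
thr0.a=2 thr0.b=2 thr2.a=0 thr2.b=0
thr0.a=2 thr0.b=2 thr2.a=0 thr2.b=1
thr0.a=2 thr0.b=2 thr2.a=2 thr2.b=1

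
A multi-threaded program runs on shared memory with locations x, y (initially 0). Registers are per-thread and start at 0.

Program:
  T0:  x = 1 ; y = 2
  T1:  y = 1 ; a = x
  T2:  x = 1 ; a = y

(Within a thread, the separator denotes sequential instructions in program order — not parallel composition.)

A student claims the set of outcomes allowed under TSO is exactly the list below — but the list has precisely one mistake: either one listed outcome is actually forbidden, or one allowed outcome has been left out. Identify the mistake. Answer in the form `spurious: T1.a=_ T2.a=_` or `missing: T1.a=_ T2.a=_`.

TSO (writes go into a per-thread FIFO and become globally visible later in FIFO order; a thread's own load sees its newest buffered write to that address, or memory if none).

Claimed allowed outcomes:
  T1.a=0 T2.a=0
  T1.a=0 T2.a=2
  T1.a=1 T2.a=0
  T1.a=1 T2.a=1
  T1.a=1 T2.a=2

outcome vector order: (T1.a,T2.a)
TSO: 6 outcomes — {(0,0) (0,1) (0,2) (1,0) (1,1) (1,2)}
TSO∖claimed = {(0,1)}

missing: T1.a=0 T2.a=1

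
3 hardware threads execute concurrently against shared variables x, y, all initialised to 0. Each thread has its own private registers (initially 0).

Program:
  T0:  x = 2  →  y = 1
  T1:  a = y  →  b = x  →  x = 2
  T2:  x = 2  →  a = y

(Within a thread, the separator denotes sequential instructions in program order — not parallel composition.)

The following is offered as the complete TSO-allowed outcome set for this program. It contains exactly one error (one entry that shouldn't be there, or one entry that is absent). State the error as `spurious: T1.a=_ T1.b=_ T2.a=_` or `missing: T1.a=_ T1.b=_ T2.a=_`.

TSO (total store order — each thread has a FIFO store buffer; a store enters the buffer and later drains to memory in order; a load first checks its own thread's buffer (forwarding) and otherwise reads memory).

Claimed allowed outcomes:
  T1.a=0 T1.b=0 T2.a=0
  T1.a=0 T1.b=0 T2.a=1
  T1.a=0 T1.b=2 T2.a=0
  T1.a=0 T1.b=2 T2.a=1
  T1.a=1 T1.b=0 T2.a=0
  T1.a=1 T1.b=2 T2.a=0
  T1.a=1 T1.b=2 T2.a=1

spurious: T1.a=1 T1.b=0 T2.a=0

outcome vector order: (T1.a,T1.b,T2.a)
under TSO → <0 0 0>; <0 0 1>; <0 2 0>; <0 2 1>; <1 2 0>; <1 2 1>
claimed∖TSO = {<1 0 0>}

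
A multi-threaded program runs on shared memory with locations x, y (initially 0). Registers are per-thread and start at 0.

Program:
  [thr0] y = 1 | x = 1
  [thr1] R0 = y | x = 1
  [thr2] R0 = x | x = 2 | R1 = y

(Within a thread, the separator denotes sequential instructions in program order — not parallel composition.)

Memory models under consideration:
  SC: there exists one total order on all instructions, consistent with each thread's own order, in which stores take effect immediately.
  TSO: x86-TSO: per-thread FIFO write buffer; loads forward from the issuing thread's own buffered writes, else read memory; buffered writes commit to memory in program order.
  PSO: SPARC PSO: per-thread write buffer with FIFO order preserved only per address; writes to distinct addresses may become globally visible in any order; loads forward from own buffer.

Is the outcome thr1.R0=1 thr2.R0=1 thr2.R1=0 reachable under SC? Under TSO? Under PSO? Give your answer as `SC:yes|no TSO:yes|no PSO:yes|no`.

SC:no TSO:no PSO:yes

outcome vector order: (thr1.R0,thr2.R0,thr2.R1)
[SC] allowed = {(0,0,0) (0,0,1) (0,1,0) (0,1,1) (1,0,0) (1,0,1) (1,1,1)}
[TSO] allowed = {(0,0,0) (0,0,1) (0,1,0) (0,1,1) (1,0,0) (1,0,1) (1,1,1)}
[PSO] allowed = {(0,0,0) (0,0,1) (0,1,0) (0,1,1) (1,0,0) (1,0,1) (1,1,0) (1,1,1)}
target (1,1,0) ∈ {PSO}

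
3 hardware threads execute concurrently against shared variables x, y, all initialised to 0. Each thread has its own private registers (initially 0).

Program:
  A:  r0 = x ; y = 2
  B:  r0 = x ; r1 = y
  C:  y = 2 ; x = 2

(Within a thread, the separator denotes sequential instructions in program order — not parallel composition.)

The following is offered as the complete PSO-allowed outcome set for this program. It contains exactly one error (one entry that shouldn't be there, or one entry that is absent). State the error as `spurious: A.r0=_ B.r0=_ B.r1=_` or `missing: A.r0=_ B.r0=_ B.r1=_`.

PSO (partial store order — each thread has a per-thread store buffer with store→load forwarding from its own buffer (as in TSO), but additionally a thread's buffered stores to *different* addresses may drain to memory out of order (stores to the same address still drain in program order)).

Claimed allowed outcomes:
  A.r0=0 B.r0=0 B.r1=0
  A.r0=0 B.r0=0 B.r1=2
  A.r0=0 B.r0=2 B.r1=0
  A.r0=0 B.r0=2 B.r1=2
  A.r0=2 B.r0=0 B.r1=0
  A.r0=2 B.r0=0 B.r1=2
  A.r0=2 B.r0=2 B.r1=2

missing: A.r0=2 B.r0=2 B.r1=0

outcome vector order: (A.r0,B.r0,B.r1)
[PSO] allowed = {<0 0 0>; <0 0 2>; <0 2 0>; <0 2 2>; <2 0 0>; <2 0 2>; <2 2 0>; <2 2 2>}
PSO∖claimed = {<2 2 0>}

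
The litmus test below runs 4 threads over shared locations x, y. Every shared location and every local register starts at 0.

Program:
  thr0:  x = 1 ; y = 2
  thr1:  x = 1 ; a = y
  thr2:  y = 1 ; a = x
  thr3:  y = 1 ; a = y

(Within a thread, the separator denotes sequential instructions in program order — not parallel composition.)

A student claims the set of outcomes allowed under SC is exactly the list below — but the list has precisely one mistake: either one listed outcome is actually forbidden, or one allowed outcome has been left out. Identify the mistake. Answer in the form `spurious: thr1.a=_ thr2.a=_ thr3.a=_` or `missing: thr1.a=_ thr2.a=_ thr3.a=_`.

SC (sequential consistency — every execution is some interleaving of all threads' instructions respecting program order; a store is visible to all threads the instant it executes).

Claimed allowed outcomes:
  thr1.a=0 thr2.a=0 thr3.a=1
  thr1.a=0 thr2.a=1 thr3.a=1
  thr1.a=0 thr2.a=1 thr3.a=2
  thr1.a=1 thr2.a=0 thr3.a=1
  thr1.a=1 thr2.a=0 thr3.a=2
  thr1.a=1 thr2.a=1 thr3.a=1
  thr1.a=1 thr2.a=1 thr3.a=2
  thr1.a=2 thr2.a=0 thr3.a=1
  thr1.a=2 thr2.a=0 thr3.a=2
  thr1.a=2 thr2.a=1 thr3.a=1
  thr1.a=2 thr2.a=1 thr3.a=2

spurious: thr1.a=0 thr2.a=0 thr3.a=1

outcome vector order: (thr1.a,thr2.a,thr3.a)
[SC] allowed = {011 012 101 102 111 112 201 202 211 212}
claimed∖SC = {001}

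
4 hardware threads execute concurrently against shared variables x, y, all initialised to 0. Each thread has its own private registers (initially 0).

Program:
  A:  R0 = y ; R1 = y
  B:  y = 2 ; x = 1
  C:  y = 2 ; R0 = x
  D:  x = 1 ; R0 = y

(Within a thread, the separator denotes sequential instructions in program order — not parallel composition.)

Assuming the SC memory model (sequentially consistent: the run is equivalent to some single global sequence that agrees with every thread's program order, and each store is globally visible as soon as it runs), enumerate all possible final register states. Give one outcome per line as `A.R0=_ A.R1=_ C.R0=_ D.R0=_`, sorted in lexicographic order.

outcome vector order: (A.R0,A.R1,C.R0,D.R0)
|SC outcomes| = 9

A.R0=0 A.R1=0 C.R0=0 D.R0=2
A.R0=0 A.R1=0 C.R0=1 D.R0=0
A.R0=0 A.R1=0 C.R0=1 D.R0=2
A.R0=0 A.R1=2 C.R0=0 D.R0=2
A.R0=0 A.R1=2 C.R0=1 D.R0=0
A.R0=0 A.R1=2 C.R0=1 D.R0=2
A.R0=2 A.R1=2 C.R0=0 D.R0=2
A.R0=2 A.R1=2 C.R0=1 D.R0=0
A.R0=2 A.R1=2 C.R0=1 D.R0=2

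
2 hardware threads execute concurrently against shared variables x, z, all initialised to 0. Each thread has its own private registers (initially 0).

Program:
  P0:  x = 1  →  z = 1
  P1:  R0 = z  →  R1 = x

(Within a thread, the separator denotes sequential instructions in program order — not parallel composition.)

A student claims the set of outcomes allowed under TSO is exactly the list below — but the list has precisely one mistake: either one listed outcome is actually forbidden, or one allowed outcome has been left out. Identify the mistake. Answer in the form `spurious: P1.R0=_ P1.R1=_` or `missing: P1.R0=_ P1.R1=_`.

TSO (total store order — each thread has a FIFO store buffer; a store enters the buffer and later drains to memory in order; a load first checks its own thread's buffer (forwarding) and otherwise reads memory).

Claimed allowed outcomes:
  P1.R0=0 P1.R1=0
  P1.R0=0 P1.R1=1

outcome vector order: (P1.R0,P1.R1)
TSO: 3 outcomes — {00 01 11}
TSO∖claimed = {11}

missing: P1.R0=1 P1.R1=1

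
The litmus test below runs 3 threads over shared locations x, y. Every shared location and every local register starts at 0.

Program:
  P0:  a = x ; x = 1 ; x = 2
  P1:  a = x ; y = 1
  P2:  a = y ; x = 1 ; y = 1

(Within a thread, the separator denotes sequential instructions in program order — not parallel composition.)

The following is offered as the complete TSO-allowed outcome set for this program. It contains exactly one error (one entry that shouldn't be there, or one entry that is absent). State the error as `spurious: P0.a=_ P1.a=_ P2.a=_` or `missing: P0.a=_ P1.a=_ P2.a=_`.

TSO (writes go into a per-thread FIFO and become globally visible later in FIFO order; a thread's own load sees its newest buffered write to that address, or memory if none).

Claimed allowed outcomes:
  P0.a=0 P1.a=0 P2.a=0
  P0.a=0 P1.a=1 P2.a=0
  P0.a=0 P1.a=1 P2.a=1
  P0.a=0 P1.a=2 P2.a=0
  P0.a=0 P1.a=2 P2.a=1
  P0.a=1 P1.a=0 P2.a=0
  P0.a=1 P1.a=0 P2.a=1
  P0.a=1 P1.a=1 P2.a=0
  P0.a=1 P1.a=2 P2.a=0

outcome vector order: (P0.a,P1.a,P2.a)
[TSO] allowed = {000, 001, 010, 011, 020, 021, 100, 101, 110, 120}
TSO∖claimed = {001}

missing: P0.a=0 P1.a=0 P2.a=1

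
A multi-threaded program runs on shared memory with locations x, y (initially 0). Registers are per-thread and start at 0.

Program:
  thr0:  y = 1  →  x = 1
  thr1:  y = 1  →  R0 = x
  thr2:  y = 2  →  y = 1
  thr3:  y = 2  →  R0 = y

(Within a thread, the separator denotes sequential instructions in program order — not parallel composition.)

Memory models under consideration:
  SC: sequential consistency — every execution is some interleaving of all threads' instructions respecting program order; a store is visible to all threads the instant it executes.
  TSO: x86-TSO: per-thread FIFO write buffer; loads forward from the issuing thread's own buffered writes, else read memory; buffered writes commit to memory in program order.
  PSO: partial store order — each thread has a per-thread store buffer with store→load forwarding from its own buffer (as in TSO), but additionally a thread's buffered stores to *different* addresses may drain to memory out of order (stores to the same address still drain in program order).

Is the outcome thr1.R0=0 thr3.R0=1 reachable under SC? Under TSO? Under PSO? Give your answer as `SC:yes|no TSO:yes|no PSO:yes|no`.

SC:yes TSO:yes PSO:yes

outcome vector order: (thr1.R0,thr3.R0)
SC: 4 outcomes — {<0 1>; <0 2>; <1 1>; <1 2>}
TSO: 4 outcomes — {<0 1>; <0 2>; <1 1>; <1 2>}
PSO: 4 outcomes — {<0 1>; <0 2>; <1 1>; <1 2>}
target <0 1> ∈ {SC,TSO,PSO}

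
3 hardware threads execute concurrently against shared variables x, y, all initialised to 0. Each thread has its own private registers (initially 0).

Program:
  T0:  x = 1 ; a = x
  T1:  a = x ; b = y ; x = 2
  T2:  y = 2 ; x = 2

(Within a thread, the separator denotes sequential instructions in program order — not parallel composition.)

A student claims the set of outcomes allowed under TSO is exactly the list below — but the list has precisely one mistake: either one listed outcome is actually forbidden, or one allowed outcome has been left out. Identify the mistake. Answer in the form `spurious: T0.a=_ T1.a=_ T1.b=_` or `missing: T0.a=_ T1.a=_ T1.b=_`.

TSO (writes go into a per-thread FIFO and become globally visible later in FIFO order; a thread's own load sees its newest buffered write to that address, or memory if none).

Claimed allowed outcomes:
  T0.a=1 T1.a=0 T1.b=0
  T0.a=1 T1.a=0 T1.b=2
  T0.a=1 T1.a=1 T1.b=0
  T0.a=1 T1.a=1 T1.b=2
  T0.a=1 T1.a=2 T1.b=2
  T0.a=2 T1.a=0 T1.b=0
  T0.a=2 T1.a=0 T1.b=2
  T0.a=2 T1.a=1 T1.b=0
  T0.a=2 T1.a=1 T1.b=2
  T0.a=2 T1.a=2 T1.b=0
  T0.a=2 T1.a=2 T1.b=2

spurious: T0.a=2 T1.a=2 T1.b=0

outcome vector order: (T0.a,T1.a,T1.b)
under TSO → 1/0/0, 1/0/2, 1/1/0, 1/1/2, 1/2/2, 2/0/0, 2/0/2, 2/1/0, 2/1/2, 2/2/2
claimed∖TSO = {2/2/0}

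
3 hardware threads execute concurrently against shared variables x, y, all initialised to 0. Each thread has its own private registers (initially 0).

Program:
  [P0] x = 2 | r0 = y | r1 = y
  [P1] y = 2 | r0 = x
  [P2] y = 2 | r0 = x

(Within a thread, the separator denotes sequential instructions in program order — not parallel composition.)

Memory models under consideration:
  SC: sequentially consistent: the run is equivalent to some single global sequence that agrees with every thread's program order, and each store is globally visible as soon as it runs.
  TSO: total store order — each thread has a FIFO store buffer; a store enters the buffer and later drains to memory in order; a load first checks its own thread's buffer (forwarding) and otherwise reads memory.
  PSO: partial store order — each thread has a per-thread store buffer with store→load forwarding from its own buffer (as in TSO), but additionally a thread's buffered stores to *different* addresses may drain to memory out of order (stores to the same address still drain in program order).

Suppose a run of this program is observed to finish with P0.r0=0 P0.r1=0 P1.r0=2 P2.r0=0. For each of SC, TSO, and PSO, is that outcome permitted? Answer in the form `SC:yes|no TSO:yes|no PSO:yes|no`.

outcome vector order: (P0.r0,P0.r1,P1.r0,P2.r0)
[SC] allowed = {<0 0 2 2>, <0 2 2 2>, <2 2 0 0>, <2 2 0 2>, <2 2 2 0>, <2 2 2 2>}
[TSO] allowed = {<0 0 0 0>, <0 0 0 2>, <0 0 2 0>, <0 0 2 2>, <0 2 0 0>, <0 2 0 2>, <0 2 2 0>, <0 2 2 2>, <2 2 0 0>, <2 2 0 2>, <2 2 2 0>, <2 2 2 2>}
[PSO] allowed = {<0 0 0 0>, <0 0 0 2>, <0 0 2 0>, <0 0 2 2>, <0 2 0 0>, <0 2 0 2>, <0 2 2 0>, <0 2 2 2>, <2 2 0 0>, <2 2 0 2>, <2 2 2 0>, <2 2 2 2>}
target <0 0 2 0> ∈ {TSO,PSO}

SC:no TSO:yes PSO:yes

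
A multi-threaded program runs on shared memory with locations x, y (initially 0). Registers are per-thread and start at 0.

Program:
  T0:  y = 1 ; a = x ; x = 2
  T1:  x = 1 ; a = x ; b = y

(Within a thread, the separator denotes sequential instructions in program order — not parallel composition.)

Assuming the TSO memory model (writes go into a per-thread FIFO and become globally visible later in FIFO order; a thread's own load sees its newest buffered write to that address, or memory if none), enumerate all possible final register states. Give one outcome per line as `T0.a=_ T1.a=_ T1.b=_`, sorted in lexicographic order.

outcome vector order: (T0.a,T1.a,T1.b)
|TSO outcomes| = 6

T0.a=0 T1.a=1 T1.b=0
T0.a=0 T1.a=1 T1.b=1
T0.a=0 T1.a=2 T1.b=1
T0.a=1 T1.a=1 T1.b=0
T0.a=1 T1.a=1 T1.b=1
T0.a=1 T1.a=2 T1.b=1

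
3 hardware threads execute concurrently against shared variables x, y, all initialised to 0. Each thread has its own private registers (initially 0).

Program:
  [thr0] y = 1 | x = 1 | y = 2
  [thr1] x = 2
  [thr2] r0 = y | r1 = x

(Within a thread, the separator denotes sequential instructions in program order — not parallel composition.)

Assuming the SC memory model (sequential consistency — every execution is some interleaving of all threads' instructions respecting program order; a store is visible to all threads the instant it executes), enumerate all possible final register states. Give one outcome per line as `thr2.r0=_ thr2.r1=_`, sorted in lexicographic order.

thr2.r0=0 thr2.r1=0
thr2.r0=0 thr2.r1=1
thr2.r0=0 thr2.r1=2
thr2.r0=1 thr2.r1=0
thr2.r0=1 thr2.r1=1
thr2.r0=1 thr2.r1=2
thr2.r0=2 thr2.r1=1
thr2.r0=2 thr2.r1=2

outcome vector order: (thr2.r0,thr2.r1)
|SC outcomes| = 8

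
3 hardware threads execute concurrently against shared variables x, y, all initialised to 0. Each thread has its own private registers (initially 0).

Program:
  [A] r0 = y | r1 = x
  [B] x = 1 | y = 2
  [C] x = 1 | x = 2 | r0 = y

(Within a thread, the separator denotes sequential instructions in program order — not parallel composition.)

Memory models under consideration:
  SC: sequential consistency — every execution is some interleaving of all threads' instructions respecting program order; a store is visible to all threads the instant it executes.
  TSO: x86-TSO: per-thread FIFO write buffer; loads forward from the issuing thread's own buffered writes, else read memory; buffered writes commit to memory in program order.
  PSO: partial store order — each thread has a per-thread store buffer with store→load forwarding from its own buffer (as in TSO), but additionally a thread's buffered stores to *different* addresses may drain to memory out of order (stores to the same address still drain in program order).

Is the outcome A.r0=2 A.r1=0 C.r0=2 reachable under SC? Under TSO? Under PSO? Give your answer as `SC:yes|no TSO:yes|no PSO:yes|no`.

outcome vector order: (A.r0,A.r1,C.r0)
SC (10): 0/0/0, 0/0/2, 0/1/0, 0/1/2, 0/2/0, 0/2/2, 2/1/0, 2/1/2, 2/2/0, 2/2/2
TSO (10): 0/0/0, 0/0/2, 0/1/0, 0/1/2, 0/2/0, 0/2/2, 2/1/0, 2/1/2, 2/2/0, 2/2/2
PSO (12): 0/0/0, 0/0/2, 0/1/0, 0/1/2, 0/2/0, 0/2/2, 2/0/0, 2/0/2, 2/1/0, 2/1/2, 2/2/0, 2/2/2
target 2/0/2 ∈ {PSO}

SC:no TSO:no PSO:yes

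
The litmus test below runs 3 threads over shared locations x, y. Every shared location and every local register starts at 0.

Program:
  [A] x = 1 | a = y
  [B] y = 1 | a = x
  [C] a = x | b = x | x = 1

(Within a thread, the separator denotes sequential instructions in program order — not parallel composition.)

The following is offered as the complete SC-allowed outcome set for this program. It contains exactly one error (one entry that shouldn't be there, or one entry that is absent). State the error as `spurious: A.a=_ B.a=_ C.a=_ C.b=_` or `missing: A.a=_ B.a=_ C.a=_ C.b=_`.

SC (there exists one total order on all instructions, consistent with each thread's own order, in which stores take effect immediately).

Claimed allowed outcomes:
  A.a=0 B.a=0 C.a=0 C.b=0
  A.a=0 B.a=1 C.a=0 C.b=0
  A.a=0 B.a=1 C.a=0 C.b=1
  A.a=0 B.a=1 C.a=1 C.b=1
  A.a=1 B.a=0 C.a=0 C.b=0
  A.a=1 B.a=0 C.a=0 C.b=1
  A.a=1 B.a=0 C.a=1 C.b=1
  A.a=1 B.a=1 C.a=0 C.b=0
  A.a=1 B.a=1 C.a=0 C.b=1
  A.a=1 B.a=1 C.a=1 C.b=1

spurious: A.a=0 B.a=0 C.a=0 C.b=0

outcome vector order: (A.a,B.a,C.a,C.b)
[SC] allowed = {<0 1 0 0> <0 1 0 1> <0 1 1 1> <1 0 0 0> <1 0 0 1> <1 0 1 1> <1 1 0 0> <1 1 0 1> <1 1 1 1>}
claimed∖SC = {<0 0 0 0>}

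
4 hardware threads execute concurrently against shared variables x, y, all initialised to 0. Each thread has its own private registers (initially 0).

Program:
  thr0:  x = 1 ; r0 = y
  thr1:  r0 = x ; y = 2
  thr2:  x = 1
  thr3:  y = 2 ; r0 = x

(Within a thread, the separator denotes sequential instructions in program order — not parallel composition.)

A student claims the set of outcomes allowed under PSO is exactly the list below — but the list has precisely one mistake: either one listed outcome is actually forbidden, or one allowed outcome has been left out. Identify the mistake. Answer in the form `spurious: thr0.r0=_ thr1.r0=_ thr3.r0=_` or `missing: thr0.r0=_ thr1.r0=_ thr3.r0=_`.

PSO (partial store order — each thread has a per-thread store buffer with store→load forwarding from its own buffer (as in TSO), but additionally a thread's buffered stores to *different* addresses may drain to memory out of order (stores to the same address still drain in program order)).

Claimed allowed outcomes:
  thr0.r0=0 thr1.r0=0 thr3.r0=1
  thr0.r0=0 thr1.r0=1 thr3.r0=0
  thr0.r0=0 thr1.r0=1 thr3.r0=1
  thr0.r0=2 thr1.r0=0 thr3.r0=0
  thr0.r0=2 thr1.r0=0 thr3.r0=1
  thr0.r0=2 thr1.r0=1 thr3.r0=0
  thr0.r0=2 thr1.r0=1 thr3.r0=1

missing: thr0.r0=0 thr1.r0=0 thr3.r0=0

outcome vector order: (thr0.r0,thr1.r0,thr3.r0)
[PSO] allowed = {000 001 010 011 200 201 210 211}
PSO∖claimed = {000}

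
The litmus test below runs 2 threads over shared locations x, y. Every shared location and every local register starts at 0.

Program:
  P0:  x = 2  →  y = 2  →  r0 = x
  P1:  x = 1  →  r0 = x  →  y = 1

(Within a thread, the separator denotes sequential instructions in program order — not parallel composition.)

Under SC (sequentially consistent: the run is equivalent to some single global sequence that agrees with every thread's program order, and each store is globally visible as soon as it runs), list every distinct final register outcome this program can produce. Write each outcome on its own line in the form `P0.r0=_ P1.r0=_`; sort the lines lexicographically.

outcome vector order: (P0.r0,P1.r0)
|SC outcomes| = 3

P0.r0=1 P1.r0=1
P0.r0=2 P1.r0=1
P0.r0=2 P1.r0=2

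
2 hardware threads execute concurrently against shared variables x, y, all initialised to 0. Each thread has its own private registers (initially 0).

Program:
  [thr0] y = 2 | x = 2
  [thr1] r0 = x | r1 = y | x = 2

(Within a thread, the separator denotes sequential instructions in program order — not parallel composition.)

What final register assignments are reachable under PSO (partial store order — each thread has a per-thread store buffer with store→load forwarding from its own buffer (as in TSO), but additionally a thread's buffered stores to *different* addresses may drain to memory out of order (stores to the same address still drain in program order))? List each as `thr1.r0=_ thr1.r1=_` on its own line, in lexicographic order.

outcome vector order: (thr1.r0,thr1.r1)
|PSO outcomes| = 4

thr1.r0=0 thr1.r1=0
thr1.r0=0 thr1.r1=2
thr1.r0=2 thr1.r1=0
thr1.r0=2 thr1.r1=2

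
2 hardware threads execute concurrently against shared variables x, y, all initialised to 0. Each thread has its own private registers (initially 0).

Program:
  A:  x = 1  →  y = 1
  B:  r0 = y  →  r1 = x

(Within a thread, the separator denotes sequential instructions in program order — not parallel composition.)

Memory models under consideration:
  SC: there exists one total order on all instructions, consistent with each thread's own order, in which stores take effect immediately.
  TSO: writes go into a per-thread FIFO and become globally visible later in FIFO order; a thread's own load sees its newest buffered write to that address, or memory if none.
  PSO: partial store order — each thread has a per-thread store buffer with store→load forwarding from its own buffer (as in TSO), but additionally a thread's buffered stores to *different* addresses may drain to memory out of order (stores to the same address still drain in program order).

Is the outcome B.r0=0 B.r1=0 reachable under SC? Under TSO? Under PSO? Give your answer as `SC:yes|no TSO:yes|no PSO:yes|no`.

outcome vector order: (B.r0,B.r1)
SC: 3 outcomes — {(0,0) (0,1) (1,1)}
TSO: 3 outcomes — {(0,0) (0,1) (1,1)}
PSO: 4 outcomes — {(0,0) (0,1) (1,0) (1,1)}
target (0,0) ∈ {SC,TSO,PSO}

SC:yes TSO:yes PSO:yes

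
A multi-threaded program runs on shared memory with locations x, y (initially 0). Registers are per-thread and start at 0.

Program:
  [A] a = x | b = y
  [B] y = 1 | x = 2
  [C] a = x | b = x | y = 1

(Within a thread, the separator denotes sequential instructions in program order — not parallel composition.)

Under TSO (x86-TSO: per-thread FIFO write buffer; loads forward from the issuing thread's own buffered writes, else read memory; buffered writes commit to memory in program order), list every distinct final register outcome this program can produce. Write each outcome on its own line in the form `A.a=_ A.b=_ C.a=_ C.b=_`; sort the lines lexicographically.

outcome vector order: (A.a,A.b,C.a,C.b)
|TSO outcomes| = 9

A.a=0 A.b=0 C.a=0 C.b=0
A.a=0 A.b=0 C.a=0 C.b=2
A.a=0 A.b=0 C.a=2 C.b=2
A.a=0 A.b=1 C.a=0 C.b=0
A.a=0 A.b=1 C.a=0 C.b=2
A.a=0 A.b=1 C.a=2 C.b=2
A.a=2 A.b=1 C.a=0 C.b=0
A.a=2 A.b=1 C.a=0 C.b=2
A.a=2 A.b=1 C.a=2 C.b=2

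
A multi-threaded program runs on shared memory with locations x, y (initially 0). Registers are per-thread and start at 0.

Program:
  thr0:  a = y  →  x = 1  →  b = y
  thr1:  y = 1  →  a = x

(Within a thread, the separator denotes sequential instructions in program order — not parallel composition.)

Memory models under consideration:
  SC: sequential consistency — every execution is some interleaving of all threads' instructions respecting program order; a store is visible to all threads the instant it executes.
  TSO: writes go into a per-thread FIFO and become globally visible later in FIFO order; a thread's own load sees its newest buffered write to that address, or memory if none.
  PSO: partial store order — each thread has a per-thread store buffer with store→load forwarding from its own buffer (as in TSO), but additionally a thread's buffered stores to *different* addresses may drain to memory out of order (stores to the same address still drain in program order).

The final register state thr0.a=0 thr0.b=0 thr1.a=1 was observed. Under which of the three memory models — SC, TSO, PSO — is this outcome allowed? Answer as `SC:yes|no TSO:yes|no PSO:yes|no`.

SC:yes TSO:yes PSO:yes

outcome vector order: (thr0.a,thr0.b,thr1.a)
[SC] allowed = {0/0/1 0/1/0 0/1/1 1/1/0 1/1/1}
[TSO] allowed = {0/0/0 0/0/1 0/1/0 0/1/1 1/1/0 1/1/1}
[PSO] allowed = {0/0/0 0/0/1 0/1/0 0/1/1 1/1/0 1/1/1}
target 0/0/1 ∈ {SC,TSO,PSO}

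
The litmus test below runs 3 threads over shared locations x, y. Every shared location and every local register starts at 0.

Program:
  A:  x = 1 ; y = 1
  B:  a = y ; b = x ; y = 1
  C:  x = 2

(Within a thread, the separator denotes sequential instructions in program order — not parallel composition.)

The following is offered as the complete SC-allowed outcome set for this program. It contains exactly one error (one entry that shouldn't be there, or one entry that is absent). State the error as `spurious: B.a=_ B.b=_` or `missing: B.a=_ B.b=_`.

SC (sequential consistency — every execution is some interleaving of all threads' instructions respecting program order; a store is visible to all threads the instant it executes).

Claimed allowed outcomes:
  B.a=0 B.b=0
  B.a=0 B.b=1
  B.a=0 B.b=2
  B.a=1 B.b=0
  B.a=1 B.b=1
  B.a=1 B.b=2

spurious: B.a=1 B.b=0

outcome vector order: (B.a,B.b)
SC: 5 outcomes — {<0 0> <0 1> <0 2> <1 1> <1 2>}
claimed∖SC = {<1 0>}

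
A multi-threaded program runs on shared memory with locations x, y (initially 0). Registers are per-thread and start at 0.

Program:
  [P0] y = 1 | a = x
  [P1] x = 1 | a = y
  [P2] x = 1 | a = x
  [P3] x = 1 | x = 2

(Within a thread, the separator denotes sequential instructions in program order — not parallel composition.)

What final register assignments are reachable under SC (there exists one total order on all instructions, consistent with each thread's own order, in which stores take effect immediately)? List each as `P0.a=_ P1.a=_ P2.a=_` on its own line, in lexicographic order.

P0.a=0 P1.a=1 P2.a=1
P0.a=0 P1.a=1 P2.a=2
P0.a=1 P1.a=0 P2.a=1
P0.a=1 P1.a=0 P2.a=2
P0.a=1 P1.a=1 P2.a=1
P0.a=1 P1.a=1 P2.a=2
P0.a=2 P1.a=0 P2.a=1
P0.a=2 P1.a=0 P2.a=2
P0.a=2 P1.a=1 P2.a=1
P0.a=2 P1.a=1 P2.a=2

outcome vector order: (P0.a,P1.a,P2.a)
|SC outcomes| = 10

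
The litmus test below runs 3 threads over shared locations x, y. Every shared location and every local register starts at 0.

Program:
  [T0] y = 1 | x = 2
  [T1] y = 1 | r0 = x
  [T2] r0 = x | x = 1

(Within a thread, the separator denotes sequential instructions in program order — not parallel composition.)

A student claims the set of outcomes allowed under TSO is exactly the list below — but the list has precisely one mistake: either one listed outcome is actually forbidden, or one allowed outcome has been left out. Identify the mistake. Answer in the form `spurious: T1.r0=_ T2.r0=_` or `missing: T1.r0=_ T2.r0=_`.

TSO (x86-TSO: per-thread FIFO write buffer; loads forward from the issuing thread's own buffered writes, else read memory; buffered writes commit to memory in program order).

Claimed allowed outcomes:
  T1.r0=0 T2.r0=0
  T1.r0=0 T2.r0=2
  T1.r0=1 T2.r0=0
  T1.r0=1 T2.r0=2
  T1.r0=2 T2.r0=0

missing: T1.r0=2 T2.r0=2

outcome vector order: (T1.r0,T2.r0)
[TSO] allowed = {(0,0), (0,2), (1,0), (1,2), (2,0), (2,2)}
TSO∖claimed = {(2,2)}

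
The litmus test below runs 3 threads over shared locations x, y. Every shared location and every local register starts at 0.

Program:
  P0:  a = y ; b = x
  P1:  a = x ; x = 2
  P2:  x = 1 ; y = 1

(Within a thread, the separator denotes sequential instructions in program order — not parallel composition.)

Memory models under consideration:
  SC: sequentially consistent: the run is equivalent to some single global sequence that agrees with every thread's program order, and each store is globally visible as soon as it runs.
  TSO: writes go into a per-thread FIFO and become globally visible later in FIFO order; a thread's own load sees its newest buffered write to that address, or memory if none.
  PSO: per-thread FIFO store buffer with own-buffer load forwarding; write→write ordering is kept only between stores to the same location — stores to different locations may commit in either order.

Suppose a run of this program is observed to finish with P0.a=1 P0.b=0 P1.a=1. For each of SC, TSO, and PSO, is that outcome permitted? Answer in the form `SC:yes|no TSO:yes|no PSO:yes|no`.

outcome vector order: (P0.a,P0.b,P1.a)
SC: 10 outcomes — {<0 0 0>; <0 0 1>; <0 1 0>; <0 1 1>; <0 2 0>; <0 2 1>; <1 1 0>; <1 1 1>; <1 2 0>; <1 2 1>}
TSO: 10 outcomes — {<0 0 0>; <0 0 1>; <0 1 0>; <0 1 1>; <0 2 0>; <0 2 1>; <1 1 0>; <1 1 1>; <1 2 0>; <1 2 1>}
PSO: 12 outcomes — {<0 0 0>; <0 0 1>; <0 1 0>; <0 1 1>; <0 2 0>; <0 2 1>; <1 0 0>; <1 0 1>; <1 1 0>; <1 1 1>; <1 2 0>; <1 2 1>}
target <1 0 1> ∈ {PSO}

SC:no TSO:no PSO:yes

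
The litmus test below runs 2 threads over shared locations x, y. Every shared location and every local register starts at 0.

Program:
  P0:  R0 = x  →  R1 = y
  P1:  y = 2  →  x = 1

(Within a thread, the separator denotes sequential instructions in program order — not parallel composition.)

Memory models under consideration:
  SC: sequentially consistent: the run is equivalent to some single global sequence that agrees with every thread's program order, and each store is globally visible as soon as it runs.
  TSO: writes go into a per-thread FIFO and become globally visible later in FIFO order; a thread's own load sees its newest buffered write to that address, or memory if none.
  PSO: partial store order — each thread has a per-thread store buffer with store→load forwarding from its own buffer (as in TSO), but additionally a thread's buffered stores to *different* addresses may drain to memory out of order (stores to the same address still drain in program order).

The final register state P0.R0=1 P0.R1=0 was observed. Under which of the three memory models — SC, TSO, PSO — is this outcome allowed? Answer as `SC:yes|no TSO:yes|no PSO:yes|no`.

SC:no TSO:no PSO:yes

outcome vector order: (P0.R0,P0.R1)
under SC → 0/0; 0/2; 1/2
under TSO → 0/0; 0/2; 1/2
under PSO → 0/0; 0/2; 1/0; 1/2
target 1/0 ∈ {PSO}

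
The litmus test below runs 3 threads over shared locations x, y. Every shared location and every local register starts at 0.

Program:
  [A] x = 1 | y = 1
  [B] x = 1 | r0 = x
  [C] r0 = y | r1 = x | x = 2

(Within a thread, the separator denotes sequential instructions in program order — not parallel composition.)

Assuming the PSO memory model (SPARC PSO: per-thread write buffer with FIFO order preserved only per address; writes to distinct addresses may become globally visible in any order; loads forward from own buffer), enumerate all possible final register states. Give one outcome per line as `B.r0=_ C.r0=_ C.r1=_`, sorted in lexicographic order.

B.r0=1 C.r0=0 C.r1=0
B.r0=1 C.r0=0 C.r1=1
B.r0=1 C.r0=1 C.r1=0
B.r0=1 C.r0=1 C.r1=1
B.r0=2 C.r0=0 C.r1=0
B.r0=2 C.r0=0 C.r1=1
B.r0=2 C.r0=1 C.r1=0
B.r0=2 C.r0=1 C.r1=1

outcome vector order: (B.r0,C.r0,C.r1)
|PSO outcomes| = 8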